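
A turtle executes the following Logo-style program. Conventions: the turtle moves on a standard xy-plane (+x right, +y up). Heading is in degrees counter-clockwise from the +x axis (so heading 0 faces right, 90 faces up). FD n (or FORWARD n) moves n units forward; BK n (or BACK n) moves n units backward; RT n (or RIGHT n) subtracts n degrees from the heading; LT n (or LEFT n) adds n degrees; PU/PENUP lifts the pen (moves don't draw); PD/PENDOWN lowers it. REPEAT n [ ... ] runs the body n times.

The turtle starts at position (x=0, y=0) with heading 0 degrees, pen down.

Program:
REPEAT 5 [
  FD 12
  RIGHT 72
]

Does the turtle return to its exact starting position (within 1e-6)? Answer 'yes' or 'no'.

Answer: yes

Derivation:
Executing turtle program step by step:
Start: pos=(0,0), heading=0, pen down
REPEAT 5 [
  -- iteration 1/5 --
  FD 12: (0,0) -> (12,0) [heading=0, draw]
  RT 72: heading 0 -> 288
  -- iteration 2/5 --
  FD 12: (12,0) -> (15.708,-11.413) [heading=288, draw]
  RT 72: heading 288 -> 216
  -- iteration 3/5 --
  FD 12: (15.708,-11.413) -> (6,-18.466) [heading=216, draw]
  RT 72: heading 216 -> 144
  -- iteration 4/5 --
  FD 12: (6,-18.466) -> (-3.708,-11.413) [heading=144, draw]
  RT 72: heading 144 -> 72
  -- iteration 5/5 --
  FD 12: (-3.708,-11.413) -> (0,0) [heading=72, draw]
  RT 72: heading 72 -> 0
]
Final: pos=(0,0), heading=0, 5 segment(s) drawn

Start position: (0, 0)
Final position: (0, 0)
Distance = 0; < 1e-6 -> CLOSED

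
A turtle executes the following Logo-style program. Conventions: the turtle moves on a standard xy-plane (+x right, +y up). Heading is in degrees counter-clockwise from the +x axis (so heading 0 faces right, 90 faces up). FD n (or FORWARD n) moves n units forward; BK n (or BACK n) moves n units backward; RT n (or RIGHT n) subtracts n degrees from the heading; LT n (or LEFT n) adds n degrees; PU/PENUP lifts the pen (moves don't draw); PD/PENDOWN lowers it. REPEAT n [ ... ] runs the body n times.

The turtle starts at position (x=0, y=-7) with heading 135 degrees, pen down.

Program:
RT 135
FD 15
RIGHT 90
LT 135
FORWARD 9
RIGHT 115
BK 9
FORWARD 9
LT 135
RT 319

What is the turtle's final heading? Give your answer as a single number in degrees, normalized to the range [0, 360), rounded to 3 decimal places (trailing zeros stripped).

Executing turtle program step by step:
Start: pos=(0,-7), heading=135, pen down
RT 135: heading 135 -> 0
FD 15: (0,-7) -> (15,-7) [heading=0, draw]
RT 90: heading 0 -> 270
LT 135: heading 270 -> 45
FD 9: (15,-7) -> (21.364,-0.636) [heading=45, draw]
RT 115: heading 45 -> 290
BK 9: (21.364,-0.636) -> (18.286,7.821) [heading=290, draw]
FD 9: (18.286,7.821) -> (21.364,-0.636) [heading=290, draw]
LT 135: heading 290 -> 65
RT 319: heading 65 -> 106
Final: pos=(21.364,-0.636), heading=106, 4 segment(s) drawn

Answer: 106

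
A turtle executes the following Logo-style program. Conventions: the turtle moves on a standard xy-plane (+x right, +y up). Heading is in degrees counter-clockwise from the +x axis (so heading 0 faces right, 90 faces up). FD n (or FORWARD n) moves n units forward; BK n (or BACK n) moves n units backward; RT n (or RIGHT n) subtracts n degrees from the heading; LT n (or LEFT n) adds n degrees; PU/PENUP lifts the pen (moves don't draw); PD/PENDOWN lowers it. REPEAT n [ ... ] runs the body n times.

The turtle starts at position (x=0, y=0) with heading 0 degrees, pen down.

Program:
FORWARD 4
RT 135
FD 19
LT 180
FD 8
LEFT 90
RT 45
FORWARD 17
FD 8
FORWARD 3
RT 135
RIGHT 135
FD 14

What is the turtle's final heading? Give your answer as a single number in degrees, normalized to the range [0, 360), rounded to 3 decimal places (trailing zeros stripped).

Answer: 180

Derivation:
Executing turtle program step by step:
Start: pos=(0,0), heading=0, pen down
FD 4: (0,0) -> (4,0) [heading=0, draw]
RT 135: heading 0 -> 225
FD 19: (4,0) -> (-9.435,-13.435) [heading=225, draw]
LT 180: heading 225 -> 45
FD 8: (-9.435,-13.435) -> (-3.778,-7.778) [heading=45, draw]
LT 90: heading 45 -> 135
RT 45: heading 135 -> 90
FD 17: (-3.778,-7.778) -> (-3.778,9.222) [heading=90, draw]
FD 8: (-3.778,9.222) -> (-3.778,17.222) [heading=90, draw]
FD 3: (-3.778,17.222) -> (-3.778,20.222) [heading=90, draw]
RT 135: heading 90 -> 315
RT 135: heading 315 -> 180
FD 14: (-3.778,20.222) -> (-17.778,20.222) [heading=180, draw]
Final: pos=(-17.778,20.222), heading=180, 7 segment(s) drawn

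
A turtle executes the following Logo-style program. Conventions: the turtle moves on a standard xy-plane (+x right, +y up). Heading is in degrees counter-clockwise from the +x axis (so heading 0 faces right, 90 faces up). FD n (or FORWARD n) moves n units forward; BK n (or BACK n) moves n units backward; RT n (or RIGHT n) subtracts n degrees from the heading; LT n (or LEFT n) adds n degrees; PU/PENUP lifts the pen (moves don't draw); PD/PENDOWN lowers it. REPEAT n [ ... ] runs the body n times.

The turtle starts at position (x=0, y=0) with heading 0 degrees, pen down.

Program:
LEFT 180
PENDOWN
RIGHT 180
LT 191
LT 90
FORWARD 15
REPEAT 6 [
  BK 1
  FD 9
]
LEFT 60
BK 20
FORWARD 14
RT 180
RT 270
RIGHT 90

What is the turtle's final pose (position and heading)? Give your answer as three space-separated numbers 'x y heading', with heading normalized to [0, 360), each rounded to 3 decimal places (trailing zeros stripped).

Executing turtle program step by step:
Start: pos=(0,0), heading=0, pen down
LT 180: heading 0 -> 180
PD: pen down
RT 180: heading 180 -> 0
LT 191: heading 0 -> 191
LT 90: heading 191 -> 281
FD 15: (0,0) -> (2.862,-14.724) [heading=281, draw]
REPEAT 6 [
  -- iteration 1/6 --
  BK 1: (2.862,-14.724) -> (2.671,-13.743) [heading=281, draw]
  FD 9: (2.671,-13.743) -> (4.389,-22.577) [heading=281, draw]
  -- iteration 2/6 --
  BK 1: (4.389,-22.577) -> (4.198,-21.596) [heading=281, draw]
  FD 9: (4.198,-21.596) -> (5.915,-30.43) [heading=281, draw]
  -- iteration 3/6 --
  BK 1: (5.915,-30.43) -> (5.724,-29.449) [heading=281, draw]
  FD 9: (5.724,-29.449) -> (7.442,-38.283) [heading=281, draw]
  -- iteration 4/6 --
  BK 1: (7.442,-38.283) -> (7.251,-37.302) [heading=281, draw]
  FD 9: (7.251,-37.302) -> (8.968,-46.136) [heading=281, draw]
  -- iteration 5/6 --
  BK 1: (8.968,-46.136) -> (8.777,-45.155) [heading=281, draw]
  FD 9: (8.777,-45.155) -> (10.494,-53.989) [heading=281, draw]
  -- iteration 6/6 --
  BK 1: (10.494,-53.989) -> (10.304,-53.008) [heading=281, draw]
  FD 9: (10.304,-53.008) -> (12.021,-61.843) [heading=281, draw]
]
LT 60: heading 281 -> 341
BK 20: (12.021,-61.843) -> (-6.889,-55.331) [heading=341, draw]
FD 14: (-6.889,-55.331) -> (6.348,-59.889) [heading=341, draw]
RT 180: heading 341 -> 161
RT 270: heading 161 -> 251
RT 90: heading 251 -> 161
Final: pos=(6.348,-59.889), heading=161, 15 segment(s) drawn

Answer: 6.348 -59.889 161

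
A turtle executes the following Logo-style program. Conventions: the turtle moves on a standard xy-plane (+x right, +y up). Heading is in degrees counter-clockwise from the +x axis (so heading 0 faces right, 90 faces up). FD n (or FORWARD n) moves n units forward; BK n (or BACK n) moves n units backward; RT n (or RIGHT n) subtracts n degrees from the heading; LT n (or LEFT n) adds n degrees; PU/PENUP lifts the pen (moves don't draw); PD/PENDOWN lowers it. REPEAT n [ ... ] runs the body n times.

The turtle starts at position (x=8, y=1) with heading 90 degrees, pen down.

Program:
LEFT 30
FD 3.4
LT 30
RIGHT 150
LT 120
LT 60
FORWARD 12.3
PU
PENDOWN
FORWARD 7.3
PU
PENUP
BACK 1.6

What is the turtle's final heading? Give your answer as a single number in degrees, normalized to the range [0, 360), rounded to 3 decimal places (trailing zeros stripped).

Answer: 180

Derivation:
Executing turtle program step by step:
Start: pos=(8,1), heading=90, pen down
LT 30: heading 90 -> 120
FD 3.4: (8,1) -> (6.3,3.944) [heading=120, draw]
LT 30: heading 120 -> 150
RT 150: heading 150 -> 0
LT 120: heading 0 -> 120
LT 60: heading 120 -> 180
FD 12.3: (6.3,3.944) -> (-6,3.944) [heading=180, draw]
PU: pen up
PD: pen down
FD 7.3: (-6,3.944) -> (-13.3,3.944) [heading=180, draw]
PU: pen up
PU: pen up
BK 1.6: (-13.3,3.944) -> (-11.7,3.944) [heading=180, move]
Final: pos=(-11.7,3.944), heading=180, 3 segment(s) drawn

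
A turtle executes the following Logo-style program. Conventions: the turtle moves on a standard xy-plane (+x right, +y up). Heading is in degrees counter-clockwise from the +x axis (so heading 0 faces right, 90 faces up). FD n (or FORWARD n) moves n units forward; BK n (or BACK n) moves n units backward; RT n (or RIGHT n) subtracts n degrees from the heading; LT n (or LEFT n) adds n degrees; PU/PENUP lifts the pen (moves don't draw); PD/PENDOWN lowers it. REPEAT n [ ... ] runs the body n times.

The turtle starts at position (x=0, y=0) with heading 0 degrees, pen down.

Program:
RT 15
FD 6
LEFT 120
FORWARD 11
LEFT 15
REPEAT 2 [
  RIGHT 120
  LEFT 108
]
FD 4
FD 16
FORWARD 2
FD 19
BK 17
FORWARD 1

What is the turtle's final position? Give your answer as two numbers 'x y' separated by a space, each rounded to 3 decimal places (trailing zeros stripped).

Executing turtle program step by step:
Start: pos=(0,0), heading=0, pen down
RT 15: heading 0 -> 345
FD 6: (0,0) -> (5.796,-1.553) [heading=345, draw]
LT 120: heading 345 -> 105
FD 11: (5.796,-1.553) -> (2.949,9.072) [heading=105, draw]
LT 15: heading 105 -> 120
REPEAT 2 [
  -- iteration 1/2 --
  RT 120: heading 120 -> 0
  LT 108: heading 0 -> 108
  -- iteration 2/2 --
  RT 120: heading 108 -> 348
  LT 108: heading 348 -> 96
]
FD 4: (2.949,9.072) -> (2.53,13.05) [heading=96, draw]
FD 16: (2.53,13.05) -> (0.858,28.963) [heading=96, draw]
FD 2: (0.858,28.963) -> (0.649,30.952) [heading=96, draw]
FD 19: (0.649,30.952) -> (-1.337,49.848) [heading=96, draw]
BK 17: (-1.337,49.848) -> (0.44,32.941) [heading=96, draw]
FD 1: (0.44,32.941) -> (0.335,33.935) [heading=96, draw]
Final: pos=(0.335,33.935), heading=96, 8 segment(s) drawn

Answer: 0.335 33.935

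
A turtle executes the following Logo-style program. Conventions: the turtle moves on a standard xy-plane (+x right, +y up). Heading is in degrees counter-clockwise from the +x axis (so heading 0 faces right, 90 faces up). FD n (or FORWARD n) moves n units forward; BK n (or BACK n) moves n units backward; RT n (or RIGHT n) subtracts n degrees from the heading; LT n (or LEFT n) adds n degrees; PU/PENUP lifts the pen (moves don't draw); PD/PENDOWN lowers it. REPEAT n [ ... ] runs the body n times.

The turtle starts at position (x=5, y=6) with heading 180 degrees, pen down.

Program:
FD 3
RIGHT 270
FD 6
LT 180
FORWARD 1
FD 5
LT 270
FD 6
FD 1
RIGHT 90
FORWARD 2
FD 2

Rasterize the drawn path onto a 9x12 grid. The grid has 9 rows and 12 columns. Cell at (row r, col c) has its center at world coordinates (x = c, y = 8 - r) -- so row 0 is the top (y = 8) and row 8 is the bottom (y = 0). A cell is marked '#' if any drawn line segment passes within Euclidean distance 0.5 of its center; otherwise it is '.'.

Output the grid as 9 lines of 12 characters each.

Answer: ............
............
..########..
..#......#..
..#......#..
..#......#..
..#......#..
..#.........
..#.........

Derivation:
Segment 0: (5,6) -> (2,6)
Segment 1: (2,6) -> (2,0)
Segment 2: (2,0) -> (2,1)
Segment 3: (2,1) -> (2,6)
Segment 4: (2,6) -> (8,6)
Segment 5: (8,6) -> (9,6)
Segment 6: (9,6) -> (9,4)
Segment 7: (9,4) -> (9,2)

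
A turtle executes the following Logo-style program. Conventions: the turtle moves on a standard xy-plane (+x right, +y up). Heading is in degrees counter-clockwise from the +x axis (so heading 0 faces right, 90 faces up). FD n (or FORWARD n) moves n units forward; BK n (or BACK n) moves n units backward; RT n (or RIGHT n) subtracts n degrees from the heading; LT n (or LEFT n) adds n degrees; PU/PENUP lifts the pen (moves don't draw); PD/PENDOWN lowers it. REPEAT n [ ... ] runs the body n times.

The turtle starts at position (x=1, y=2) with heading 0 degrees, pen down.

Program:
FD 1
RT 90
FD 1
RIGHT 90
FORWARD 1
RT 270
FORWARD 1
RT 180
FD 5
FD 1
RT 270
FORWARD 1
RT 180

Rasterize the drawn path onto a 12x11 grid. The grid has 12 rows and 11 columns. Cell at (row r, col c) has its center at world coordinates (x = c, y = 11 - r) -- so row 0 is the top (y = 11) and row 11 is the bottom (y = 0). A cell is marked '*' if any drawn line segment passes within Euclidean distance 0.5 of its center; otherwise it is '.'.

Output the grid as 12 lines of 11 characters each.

Segment 0: (1,2) -> (2,2)
Segment 1: (2,2) -> (2,1)
Segment 2: (2,1) -> (1,1)
Segment 3: (1,1) -> (1,-0)
Segment 4: (1,-0) -> (1,5)
Segment 5: (1,5) -> (1,6)
Segment 6: (1,6) -> (-0,6)

Answer: ...........
...........
...........
...........
...........
**.........
.*.........
.*.........
.*.........
.**........
.**........
.*.........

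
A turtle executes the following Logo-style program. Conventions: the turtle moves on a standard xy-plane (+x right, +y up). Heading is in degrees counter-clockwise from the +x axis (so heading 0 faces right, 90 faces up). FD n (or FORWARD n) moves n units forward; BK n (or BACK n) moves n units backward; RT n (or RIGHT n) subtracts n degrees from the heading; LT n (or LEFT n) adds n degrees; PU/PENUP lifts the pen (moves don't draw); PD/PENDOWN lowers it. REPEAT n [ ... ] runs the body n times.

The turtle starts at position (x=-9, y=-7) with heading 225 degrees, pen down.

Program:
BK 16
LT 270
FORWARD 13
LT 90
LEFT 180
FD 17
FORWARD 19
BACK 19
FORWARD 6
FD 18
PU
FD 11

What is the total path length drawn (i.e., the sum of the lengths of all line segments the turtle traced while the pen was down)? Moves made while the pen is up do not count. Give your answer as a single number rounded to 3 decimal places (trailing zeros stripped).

Answer: 108

Derivation:
Executing turtle program step by step:
Start: pos=(-9,-7), heading=225, pen down
BK 16: (-9,-7) -> (2.314,4.314) [heading=225, draw]
LT 270: heading 225 -> 135
FD 13: (2.314,4.314) -> (-6.879,13.506) [heading=135, draw]
LT 90: heading 135 -> 225
LT 180: heading 225 -> 45
FD 17: (-6.879,13.506) -> (5.142,25.527) [heading=45, draw]
FD 19: (5.142,25.527) -> (18.577,38.962) [heading=45, draw]
BK 19: (18.577,38.962) -> (5.142,25.527) [heading=45, draw]
FD 6: (5.142,25.527) -> (9.385,29.77) [heading=45, draw]
FD 18: (9.385,29.77) -> (22.113,42.497) [heading=45, draw]
PU: pen up
FD 11: (22.113,42.497) -> (29.891,50.276) [heading=45, move]
Final: pos=(29.891,50.276), heading=45, 7 segment(s) drawn

Segment lengths:
  seg 1: (-9,-7) -> (2.314,4.314), length = 16
  seg 2: (2.314,4.314) -> (-6.879,13.506), length = 13
  seg 3: (-6.879,13.506) -> (5.142,25.527), length = 17
  seg 4: (5.142,25.527) -> (18.577,38.962), length = 19
  seg 5: (18.577,38.962) -> (5.142,25.527), length = 19
  seg 6: (5.142,25.527) -> (9.385,29.77), length = 6
  seg 7: (9.385,29.77) -> (22.113,42.497), length = 18
Total = 108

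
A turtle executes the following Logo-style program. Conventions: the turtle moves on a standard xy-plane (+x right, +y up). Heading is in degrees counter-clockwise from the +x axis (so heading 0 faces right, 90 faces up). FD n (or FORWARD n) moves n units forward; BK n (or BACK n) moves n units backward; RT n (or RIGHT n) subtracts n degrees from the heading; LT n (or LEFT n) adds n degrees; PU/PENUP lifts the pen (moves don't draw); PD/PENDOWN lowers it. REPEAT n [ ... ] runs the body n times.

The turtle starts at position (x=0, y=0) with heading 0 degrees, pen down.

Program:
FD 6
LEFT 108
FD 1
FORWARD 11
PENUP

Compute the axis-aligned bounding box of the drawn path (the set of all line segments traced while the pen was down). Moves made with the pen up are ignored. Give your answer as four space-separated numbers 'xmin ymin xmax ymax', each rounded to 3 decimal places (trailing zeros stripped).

Answer: 0 0 6 11.413

Derivation:
Executing turtle program step by step:
Start: pos=(0,0), heading=0, pen down
FD 6: (0,0) -> (6,0) [heading=0, draw]
LT 108: heading 0 -> 108
FD 1: (6,0) -> (5.691,0.951) [heading=108, draw]
FD 11: (5.691,0.951) -> (2.292,11.413) [heading=108, draw]
PU: pen up
Final: pos=(2.292,11.413), heading=108, 3 segment(s) drawn

Segment endpoints: x in {0, 2.292, 5.691, 6}, y in {0, 0.951, 11.413}
xmin=0, ymin=0, xmax=6, ymax=11.413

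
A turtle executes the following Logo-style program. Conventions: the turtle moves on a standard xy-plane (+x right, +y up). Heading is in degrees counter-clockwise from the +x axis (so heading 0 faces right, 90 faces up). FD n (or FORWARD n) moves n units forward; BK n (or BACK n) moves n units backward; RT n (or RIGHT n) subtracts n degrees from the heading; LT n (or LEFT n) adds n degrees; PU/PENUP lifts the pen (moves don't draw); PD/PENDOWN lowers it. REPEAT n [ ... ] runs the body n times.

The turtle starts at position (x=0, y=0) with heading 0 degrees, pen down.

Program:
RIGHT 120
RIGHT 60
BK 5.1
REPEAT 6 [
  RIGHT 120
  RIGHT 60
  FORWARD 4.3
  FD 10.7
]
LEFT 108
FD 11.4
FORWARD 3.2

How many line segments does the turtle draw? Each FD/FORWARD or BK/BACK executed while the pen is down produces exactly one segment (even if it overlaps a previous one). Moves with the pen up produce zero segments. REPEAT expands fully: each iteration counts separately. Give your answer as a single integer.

Answer: 15

Derivation:
Executing turtle program step by step:
Start: pos=(0,0), heading=0, pen down
RT 120: heading 0 -> 240
RT 60: heading 240 -> 180
BK 5.1: (0,0) -> (5.1,0) [heading=180, draw]
REPEAT 6 [
  -- iteration 1/6 --
  RT 120: heading 180 -> 60
  RT 60: heading 60 -> 0
  FD 4.3: (5.1,0) -> (9.4,0) [heading=0, draw]
  FD 10.7: (9.4,0) -> (20.1,0) [heading=0, draw]
  -- iteration 2/6 --
  RT 120: heading 0 -> 240
  RT 60: heading 240 -> 180
  FD 4.3: (20.1,0) -> (15.8,0) [heading=180, draw]
  FD 10.7: (15.8,0) -> (5.1,0) [heading=180, draw]
  -- iteration 3/6 --
  RT 120: heading 180 -> 60
  RT 60: heading 60 -> 0
  FD 4.3: (5.1,0) -> (9.4,0) [heading=0, draw]
  FD 10.7: (9.4,0) -> (20.1,0) [heading=0, draw]
  -- iteration 4/6 --
  RT 120: heading 0 -> 240
  RT 60: heading 240 -> 180
  FD 4.3: (20.1,0) -> (15.8,0) [heading=180, draw]
  FD 10.7: (15.8,0) -> (5.1,0) [heading=180, draw]
  -- iteration 5/6 --
  RT 120: heading 180 -> 60
  RT 60: heading 60 -> 0
  FD 4.3: (5.1,0) -> (9.4,0) [heading=0, draw]
  FD 10.7: (9.4,0) -> (20.1,0) [heading=0, draw]
  -- iteration 6/6 --
  RT 120: heading 0 -> 240
  RT 60: heading 240 -> 180
  FD 4.3: (20.1,0) -> (15.8,0) [heading=180, draw]
  FD 10.7: (15.8,0) -> (5.1,0) [heading=180, draw]
]
LT 108: heading 180 -> 288
FD 11.4: (5.1,0) -> (8.623,-10.842) [heading=288, draw]
FD 3.2: (8.623,-10.842) -> (9.612,-13.885) [heading=288, draw]
Final: pos=(9.612,-13.885), heading=288, 15 segment(s) drawn
Segments drawn: 15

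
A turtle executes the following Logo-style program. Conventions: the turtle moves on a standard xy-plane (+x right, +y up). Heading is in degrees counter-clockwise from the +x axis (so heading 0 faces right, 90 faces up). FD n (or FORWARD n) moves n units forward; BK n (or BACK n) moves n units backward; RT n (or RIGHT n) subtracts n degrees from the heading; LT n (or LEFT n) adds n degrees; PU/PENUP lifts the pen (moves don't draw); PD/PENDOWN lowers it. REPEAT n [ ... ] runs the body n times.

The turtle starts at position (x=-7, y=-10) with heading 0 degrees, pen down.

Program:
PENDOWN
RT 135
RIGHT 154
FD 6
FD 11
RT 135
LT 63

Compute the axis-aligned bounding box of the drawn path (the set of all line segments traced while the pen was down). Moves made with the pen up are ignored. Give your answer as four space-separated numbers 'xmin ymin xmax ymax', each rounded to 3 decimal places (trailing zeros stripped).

Answer: -7 -10 -1.465 6.074

Derivation:
Executing turtle program step by step:
Start: pos=(-7,-10), heading=0, pen down
PD: pen down
RT 135: heading 0 -> 225
RT 154: heading 225 -> 71
FD 6: (-7,-10) -> (-5.047,-4.327) [heading=71, draw]
FD 11: (-5.047,-4.327) -> (-1.465,6.074) [heading=71, draw]
RT 135: heading 71 -> 296
LT 63: heading 296 -> 359
Final: pos=(-1.465,6.074), heading=359, 2 segment(s) drawn

Segment endpoints: x in {-7, -5.047, -1.465}, y in {-10, -4.327, 6.074}
xmin=-7, ymin=-10, xmax=-1.465, ymax=6.074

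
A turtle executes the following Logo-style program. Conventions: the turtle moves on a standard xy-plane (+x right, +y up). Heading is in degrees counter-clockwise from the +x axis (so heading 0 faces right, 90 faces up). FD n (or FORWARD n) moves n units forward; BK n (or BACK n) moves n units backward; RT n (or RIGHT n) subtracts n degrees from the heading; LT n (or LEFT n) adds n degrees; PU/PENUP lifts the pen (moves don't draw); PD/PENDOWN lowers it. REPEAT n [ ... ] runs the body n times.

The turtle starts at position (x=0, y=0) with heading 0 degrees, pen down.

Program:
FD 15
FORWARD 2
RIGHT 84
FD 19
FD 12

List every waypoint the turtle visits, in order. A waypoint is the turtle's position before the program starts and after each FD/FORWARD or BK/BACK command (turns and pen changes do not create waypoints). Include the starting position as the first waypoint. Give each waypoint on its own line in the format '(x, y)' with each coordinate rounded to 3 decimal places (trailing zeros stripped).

Answer: (0, 0)
(15, 0)
(17, 0)
(18.986, -18.896)
(20.24, -30.83)

Derivation:
Executing turtle program step by step:
Start: pos=(0,0), heading=0, pen down
FD 15: (0,0) -> (15,0) [heading=0, draw]
FD 2: (15,0) -> (17,0) [heading=0, draw]
RT 84: heading 0 -> 276
FD 19: (17,0) -> (18.986,-18.896) [heading=276, draw]
FD 12: (18.986,-18.896) -> (20.24,-30.83) [heading=276, draw]
Final: pos=(20.24,-30.83), heading=276, 4 segment(s) drawn
Waypoints (5 total):
(0, 0)
(15, 0)
(17, 0)
(18.986, -18.896)
(20.24, -30.83)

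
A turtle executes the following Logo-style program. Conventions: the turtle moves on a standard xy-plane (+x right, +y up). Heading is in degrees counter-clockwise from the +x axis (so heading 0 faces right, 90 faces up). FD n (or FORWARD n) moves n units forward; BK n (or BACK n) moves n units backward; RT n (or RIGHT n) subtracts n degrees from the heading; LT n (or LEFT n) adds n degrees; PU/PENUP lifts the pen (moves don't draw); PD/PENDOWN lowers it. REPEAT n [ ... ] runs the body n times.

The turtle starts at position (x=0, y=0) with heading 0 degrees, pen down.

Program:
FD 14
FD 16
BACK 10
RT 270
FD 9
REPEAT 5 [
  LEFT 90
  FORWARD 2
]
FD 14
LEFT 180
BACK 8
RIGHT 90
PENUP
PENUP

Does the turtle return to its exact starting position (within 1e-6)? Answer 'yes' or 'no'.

Answer: no

Derivation:
Executing turtle program step by step:
Start: pos=(0,0), heading=0, pen down
FD 14: (0,0) -> (14,0) [heading=0, draw]
FD 16: (14,0) -> (30,0) [heading=0, draw]
BK 10: (30,0) -> (20,0) [heading=0, draw]
RT 270: heading 0 -> 90
FD 9: (20,0) -> (20,9) [heading=90, draw]
REPEAT 5 [
  -- iteration 1/5 --
  LT 90: heading 90 -> 180
  FD 2: (20,9) -> (18,9) [heading=180, draw]
  -- iteration 2/5 --
  LT 90: heading 180 -> 270
  FD 2: (18,9) -> (18,7) [heading=270, draw]
  -- iteration 3/5 --
  LT 90: heading 270 -> 0
  FD 2: (18,7) -> (20,7) [heading=0, draw]
  -- iteration 4/5 --
  LT 90: heading 0 -> 90
  FD 2: (20,7) -> (20,9) [heading=90, draw]
  -- iteration 5/5 --
  LT 90: heading 90 -> 180
  FD 2: (20,9) -> (18,9) [heading=180, draw]
]
FD 14: (18,9) -> (4,9) [heading=180, draw]
LT 180: heading 180 -> 0
BK 8: (4,9) -> (-4,9) [heading=0, draw]
RT 90: heading 0 -> 270
PU: pen up
PU: pen up
Final: pos=(-4,9), heading=270, 11 segment(s) drawn

Start position: (0, 0)
Final position: (-4, 9)
Distance = 9.849; >= 1e-6 -> NOT closed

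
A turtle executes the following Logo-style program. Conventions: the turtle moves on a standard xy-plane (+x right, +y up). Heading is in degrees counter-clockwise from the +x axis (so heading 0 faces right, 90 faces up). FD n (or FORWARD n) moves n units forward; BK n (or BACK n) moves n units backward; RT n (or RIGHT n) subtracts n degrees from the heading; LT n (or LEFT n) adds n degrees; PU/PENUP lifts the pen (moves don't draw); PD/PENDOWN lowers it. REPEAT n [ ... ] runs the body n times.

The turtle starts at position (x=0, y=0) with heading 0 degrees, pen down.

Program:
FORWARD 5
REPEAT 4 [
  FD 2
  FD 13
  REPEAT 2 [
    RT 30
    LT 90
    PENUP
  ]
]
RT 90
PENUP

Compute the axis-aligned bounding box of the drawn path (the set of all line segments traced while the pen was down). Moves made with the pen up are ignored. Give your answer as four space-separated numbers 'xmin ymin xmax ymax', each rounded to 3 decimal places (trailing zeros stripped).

Answer: 0 0 20 0

Derivation:
Executing turtle program step by step:
Start: pos=(0,0), heading=0, pen down
FD 5: (0,0) -> (5,0) [heading=0, draw]
REPEAT 4 [
  -- iteration 1/4 --
  FD 2: (5,0) -> (7,0) [heading=0, draw]
  FD 13: (7,0) -> (20,0) [heading=0, draw]
  REPEAT 2 [
    -- iteration 1/2 --
    RT 30: heading 0 -> 330
    LT 90: heading 330 -> 60
    PU: pen up
    -- iteration 2/2 --
    RT 30: heading 60 -> 30
    LT 90: heading 30 -> 120
    PU: pen up
  ]
  -- iteration 2/4 --
  FD 2: (20,0) -> (19,1.732) [heading=120, move]
  FD 13: (19,1.732) -> (12.5,12.99) [heading=120, move]
  REPEAT 2 [
    -- iteration 1/2 --
    RT 30: heading 120 -> 90
    LT 90: heading 90 -> 180
    PU: pen up
    -- iteration 2/2 --
    RT 30: heading 180 -> 150
    LT 90: heading 150 -> 240
    PU: pen up
  ]
  -- iteration 3/4 --
  FD 2: (12.5,12.99) -> (11.5,11.258) [heading=240, move]
  FD 13: (11.5,11.258) -> (5,0) [heading=240, move]
  REPEAT 2 [
    -- iteration 1/2 --
    RT 30: heading 240 -> 210
    LT 90: heading 210 -> 300
    PU: pen up
    -- iteration 2/2 --
    RT 30: heading 300 -> 270
    LT 90: heading 270 -> 0
    PU: pen up
  ]
  -- iteration 4/4 --
  FD 2: (5,0) -> (7,0) [heading=0, move]
  FD 13: (7,0) -> (20,0) [heading=0, move]
  REPEAT 2 [
    -- iteration 1/2 --
    RT 30: heading 0 -> 330
    LT 90: heading 330 -> 60
    PU: pen up
    -- iteration 2/2 --
    RT 30: heading 60 -> 30
    LT 90: heading 30 -> 120
    PU: pen up
  ]
]
RT 90: heading 120 -> 30
PU: pen up
Final: pos=(20,0), heading=30, 3 segment(s) drawn

Segment endpoints: x in {0, 5, 7, 20}, y in {0}
xmin=0, ymin=0, xmax=20, ymax=0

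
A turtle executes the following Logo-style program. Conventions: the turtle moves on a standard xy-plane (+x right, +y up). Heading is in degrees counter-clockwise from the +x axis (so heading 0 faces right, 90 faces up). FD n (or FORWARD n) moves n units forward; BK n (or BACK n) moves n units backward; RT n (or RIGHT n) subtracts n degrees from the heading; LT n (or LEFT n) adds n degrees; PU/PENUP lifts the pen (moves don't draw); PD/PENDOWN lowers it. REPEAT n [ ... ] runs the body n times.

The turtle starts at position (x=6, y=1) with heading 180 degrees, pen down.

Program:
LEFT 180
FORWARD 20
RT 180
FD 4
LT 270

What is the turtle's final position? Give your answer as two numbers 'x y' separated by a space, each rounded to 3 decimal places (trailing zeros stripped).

Executing turtle program step by step:
Start: pos=(6,1), heading=180, pen down
LT 180: heading 180 -> 0
FD 20: (6,1) -> (26,1) [heading=0, draw]
RT 180: heading 0 -> 180
FD 4: (26,1) -> (22,1) [heading=180, draw]
LT 270: heading 180 -> 90
Final: pos=(22,1), heading=90, 2 segment(s) drawn

Answer: 22 1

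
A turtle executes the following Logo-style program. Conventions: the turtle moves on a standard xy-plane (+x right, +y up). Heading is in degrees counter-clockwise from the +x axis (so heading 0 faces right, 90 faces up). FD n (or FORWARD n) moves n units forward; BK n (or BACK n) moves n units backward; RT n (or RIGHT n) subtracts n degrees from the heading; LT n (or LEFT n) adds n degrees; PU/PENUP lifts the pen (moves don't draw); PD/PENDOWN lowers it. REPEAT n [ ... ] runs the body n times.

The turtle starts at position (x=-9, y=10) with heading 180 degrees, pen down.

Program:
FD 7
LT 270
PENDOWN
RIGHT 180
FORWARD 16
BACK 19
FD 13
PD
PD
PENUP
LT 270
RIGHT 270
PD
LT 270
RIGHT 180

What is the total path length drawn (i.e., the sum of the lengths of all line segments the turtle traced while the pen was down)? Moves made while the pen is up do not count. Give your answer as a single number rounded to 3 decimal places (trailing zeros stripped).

Answer: 55

Derivation:
Executing turtle program step by step:
Start: pos=(-9,10), heading=180, pen down
FD 7: (-9,10) -> (-16,10) [heading=180, draw]
LT 270: heading 180 -> 90
PD: pen down
RT 180: heading 90 -> 270
FD 16: (-16,10) -> (-16,-6) [heading=270, draw]
BK 19: (-16,-6) -> (-16,13) [heading=270, draw]
FD 13: (-16,13) -> (-16,0) [heading=270, draw]
PD: pen down
PD: pen down
PU: pen up
LT 270: heading 270 -> 180
RT 270: heading 180 -> 270
PD: pen down
LT 270: heading 270 -> 180
RT 180: heading 180 -> 0
Final: pos=(-16,0), heading=0, 4 segment(s) drawn

Segment lengths:
  seg 1: (-9,10) -> (-16,10), length = 7
  seg 2: (-16,10) -> (-16,-6), length = 16
  seg 3: (-16,-6) -> (-16,13), length = 19
  seg 4: (-16,13) -> (-16,0), length = 13
Total = 55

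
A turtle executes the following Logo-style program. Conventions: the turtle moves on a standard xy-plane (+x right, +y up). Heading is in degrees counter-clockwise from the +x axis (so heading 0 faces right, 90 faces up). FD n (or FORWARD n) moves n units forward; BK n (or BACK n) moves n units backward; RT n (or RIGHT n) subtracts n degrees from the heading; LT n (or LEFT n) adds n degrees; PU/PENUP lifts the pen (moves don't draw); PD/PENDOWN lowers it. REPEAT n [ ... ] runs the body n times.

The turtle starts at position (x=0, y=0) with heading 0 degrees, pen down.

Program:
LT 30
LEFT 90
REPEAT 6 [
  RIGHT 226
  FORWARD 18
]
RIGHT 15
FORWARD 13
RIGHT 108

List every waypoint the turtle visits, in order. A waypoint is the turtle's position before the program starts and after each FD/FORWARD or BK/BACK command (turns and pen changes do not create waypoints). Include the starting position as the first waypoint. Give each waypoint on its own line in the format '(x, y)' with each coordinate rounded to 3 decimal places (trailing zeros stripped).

Executing turtle program step by step:
Start: pos=(0,0), heading=0, pen down
LT 30: heading 0 -> 30
LT 90: heading 30 -> 120
REPEAT 6 [
  -- iteration 1/6 --
  RT 226: heading 120 -> 254
  FD 18: (0,0) -> (-4.961,-17.303) [heading=254, draw]
  -- iteration 2/6 --
  RT 226: heading 254 -> 28
  FD 18: (-4.961,-17.303) -> (10.932,-8.852) [heading=28, draw]
  -- iteration 3/6 --
  RT 226: heading 28 -> 162
  FD 18: (10.932,-8.852) -> (-6.187,-3.29) [heading=162, draw]
  -- iteration 4/6 --
  RT 226: heading 162 -> 296
  FD 18: (-6.187,-3.29) -> (1.703,-19.468) [heading=296, draw]
  -- iteration 5/6 --
  RT 226: heading 296 -> 70
  FD 18: (1.703,-19.468) -> (7.86,-2.554) [heading=70, draw]
  -- iteration 6/6 --
  RT 226: heading 70 -> 204
  FD 18: (7.86,-2.554) -> (-8.584,-9.875) [heading=204, draw]
]
RT 15: heading 204 -> 189
FD 13: (-8.584,-9.875) -> (-21.424,-11.909) [heading=189, draw]
RT 108: heading 189 -> 81
Final: pos=(-21.424,-11.909), heading=81, 7 segment(s) drawn
Waypoints (8 total):
(0, 0)
(-4.961, -17.303)
(10.932, -8.852)
(-6.187, -3.29)
(1.703, -19.468)
(7.86, -2.554)
(-8.584, -9.875)
(-21.424, -11.909)

Answer: (0, 0)
(-4.961, -17.303)
(10.932, -8.852)
(-6.187, -3.29)
(1.703, -19.468)
(7.86, -2.554)
(-8.584, -9.875)
(-21.424, -11.909)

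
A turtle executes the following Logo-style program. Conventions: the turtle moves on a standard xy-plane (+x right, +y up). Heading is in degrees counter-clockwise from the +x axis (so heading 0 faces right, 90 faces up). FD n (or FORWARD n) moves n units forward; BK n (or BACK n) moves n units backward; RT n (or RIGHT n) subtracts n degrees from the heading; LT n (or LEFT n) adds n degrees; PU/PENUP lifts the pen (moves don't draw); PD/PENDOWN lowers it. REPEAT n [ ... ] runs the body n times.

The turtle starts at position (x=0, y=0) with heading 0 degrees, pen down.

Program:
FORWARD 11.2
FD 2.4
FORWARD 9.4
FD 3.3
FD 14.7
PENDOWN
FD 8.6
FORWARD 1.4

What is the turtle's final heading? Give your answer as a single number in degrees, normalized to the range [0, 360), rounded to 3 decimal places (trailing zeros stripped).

Executing turtle program step by step:
Start: pos=(0,0), heading=0, pen down
FD 11.2: (0,0) -> (11.2,0) [heading=0, draw]
FD 2.4: (11.2,0) -> (13.6,0) [heading=0, draw]
FD 9.4: (13.6,0) -> (23,0) [heading=0, draw]
FD 3.3: (23,0) -> (26.3,0) [heading=0, draw]
FD 14.7: (26.3,0) -> (41,0) [heading=0, draw]
PD: pen down
FD 8.6: (41,0) -> (49.6,0) [heading=0, draw]
FD 1.4: (49.6,0) -> (51,0) [heading=0, draw]
Final: pos=(51,0), heading=0, 7 segment(s) drawn

Answer: 0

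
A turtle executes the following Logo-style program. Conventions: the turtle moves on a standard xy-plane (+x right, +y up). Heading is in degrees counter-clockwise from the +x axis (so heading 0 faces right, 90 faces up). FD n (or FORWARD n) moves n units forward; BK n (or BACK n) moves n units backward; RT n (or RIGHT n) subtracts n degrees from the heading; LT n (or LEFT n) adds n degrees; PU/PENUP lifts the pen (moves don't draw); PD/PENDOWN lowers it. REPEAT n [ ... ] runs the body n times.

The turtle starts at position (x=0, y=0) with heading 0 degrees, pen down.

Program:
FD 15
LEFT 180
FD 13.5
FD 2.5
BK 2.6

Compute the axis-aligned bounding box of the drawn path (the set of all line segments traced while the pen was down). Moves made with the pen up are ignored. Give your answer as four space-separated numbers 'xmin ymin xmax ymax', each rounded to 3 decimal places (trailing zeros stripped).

Executing turtle program step by step:
Start: pos=(0,0), heading=0, pen down
FD 15: (0,0) -> (15,0) [heading=0, draw]
LT 180: heading 0 -> 180
FD 13.5: (15,0) -> (1.5,0) [heading=180, draw]
FD 2.5: (1.5,0) -> (-1,0) [heading=180, draw]
BK 2.6: (-1,0) -> (1.6,0) [heading=180, draw]
Final: pos=(1.6,0), heading=180, 4 segment(s) drawn

Segment endpoints: x in {-1, 0, 1.5, 1.6, 15}, y in {0, 0, 0, 0}
xmin=-1, ymin=0, xmax=15, ymax=0

Answer: -1 0 15 0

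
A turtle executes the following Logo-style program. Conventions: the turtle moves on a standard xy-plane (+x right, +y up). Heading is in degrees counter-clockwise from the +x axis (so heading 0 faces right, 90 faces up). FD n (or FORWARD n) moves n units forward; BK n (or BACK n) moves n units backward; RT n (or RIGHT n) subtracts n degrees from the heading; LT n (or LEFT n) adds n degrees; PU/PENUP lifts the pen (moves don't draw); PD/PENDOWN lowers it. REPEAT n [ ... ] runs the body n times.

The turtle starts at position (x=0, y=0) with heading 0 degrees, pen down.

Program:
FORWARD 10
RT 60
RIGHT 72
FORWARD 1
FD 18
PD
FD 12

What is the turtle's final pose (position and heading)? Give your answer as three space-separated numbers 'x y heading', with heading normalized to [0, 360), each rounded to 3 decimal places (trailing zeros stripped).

Answer: -10.743 -23.037 228

Derivation:
Executing turtle program step by step:
Start: pos=(0,0), heading=0, pen down
FD 10: (0,0) -> (10,0) [heading=0, draw]
RT 60: heading 0 -> 300
RT 72: heading 300 -> 228
FD 1: (10,0) -> (9.331,-0.743) [heading=228, draw]
FD 18: (9.331,-0.743) -> (-2.713,-14.12) [heading=228, draw]
PD: pen down
FD 12: (-2.713,-14.12) -> (-10.743,-23.037) [heading=228, draw]
Final: pos=(-10.743,-23.037), heading=228, 4 segment(s) drawn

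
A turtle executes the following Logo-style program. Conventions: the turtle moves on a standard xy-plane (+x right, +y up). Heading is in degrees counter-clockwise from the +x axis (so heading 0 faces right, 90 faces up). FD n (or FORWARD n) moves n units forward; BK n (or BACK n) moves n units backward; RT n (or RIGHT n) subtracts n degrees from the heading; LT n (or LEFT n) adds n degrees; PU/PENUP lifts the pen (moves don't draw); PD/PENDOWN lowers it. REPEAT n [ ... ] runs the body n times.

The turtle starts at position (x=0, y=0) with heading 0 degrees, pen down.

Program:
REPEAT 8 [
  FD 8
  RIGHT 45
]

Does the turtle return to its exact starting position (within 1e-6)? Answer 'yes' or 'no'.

Answer: yes

Derivation:
Executing turtle program step by step:
Start: pos=(0,0), heading=0, pen down
REPEAT 8 [
  -- iteration 1/8 --
  FD 8: (0,0) -> (8,0) [heading=0, draw]
  RT 45: heading 0 -> 315
  -- iteration 2/8 --
  FD 8: (8,0) -> (13.657,-5.657) [heading=315, draw]
  RT 45: heading 315 -> 270
  -- iteration 3/8 --
  FD 8: (13.657,-5.657) -> (13.657,-13.657) [heading=270, draw]
  RT 45: heading 270 -> 225
  -- iteration 4/8 --
  FD 8: (13.657,-13.657) -> (8,-19.314) [heading=225, draw]
  RT 45: heading 225 -> 180
  -- iteration 5/8 --
  FD 8: (8,-19.314) -> (0,-19.314) [heading=180, draw]
  RT 45: heading 180 -> 135
  -- iteration 6/8 --
  FD 8: (0,-19.314) -> (-5.657,-13.657) [heading=135, draw]
  RT 45: heading 135 -> 90
  -- iteration 7/8 --
  FD 8: (-5.657,-13.657) -> (-5.657,-5.657) [heading=90, draw]
  RT 45: heading 90 -> 45
  -- iteration 8/8 --
  FD 8: (-5.657,-5.657) -> (0,0) [heading=45, draw]
  RT 45: heading 45 -> 0
]
Final: pos=(0,0), heading=0, 8 segment(s) drawn

Start position: (0, 0)
Final position: (0, 0)
Distance = 0; < 1e-6 -> CLOSED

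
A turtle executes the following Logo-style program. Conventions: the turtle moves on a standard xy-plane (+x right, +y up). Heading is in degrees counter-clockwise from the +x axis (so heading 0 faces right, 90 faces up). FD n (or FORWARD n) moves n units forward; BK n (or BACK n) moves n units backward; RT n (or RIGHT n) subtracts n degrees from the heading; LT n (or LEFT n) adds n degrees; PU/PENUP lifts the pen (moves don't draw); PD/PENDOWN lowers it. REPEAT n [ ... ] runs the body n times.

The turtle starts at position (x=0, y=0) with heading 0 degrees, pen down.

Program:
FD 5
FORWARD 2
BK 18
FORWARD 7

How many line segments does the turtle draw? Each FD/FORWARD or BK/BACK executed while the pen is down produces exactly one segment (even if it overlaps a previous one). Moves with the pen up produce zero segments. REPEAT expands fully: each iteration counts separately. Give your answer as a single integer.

Executing turtle program step by step:
Start: pos=(0,0), heading=0, pen down
FD 5: (0,0) -> (5,0) [heading=0, draw]
FD 2: (5,0) -> (7,0) [heading=0, draw]
BK 18: (7,0) -> (-11,0) [heading=0, draw]
FD 7: (-11,0) -> (-4,0) [heading=0, draw]
Final: pos=(-4,0), heading=0, 4 segment(s) drawn
Segments drawn: 4

Answer: 4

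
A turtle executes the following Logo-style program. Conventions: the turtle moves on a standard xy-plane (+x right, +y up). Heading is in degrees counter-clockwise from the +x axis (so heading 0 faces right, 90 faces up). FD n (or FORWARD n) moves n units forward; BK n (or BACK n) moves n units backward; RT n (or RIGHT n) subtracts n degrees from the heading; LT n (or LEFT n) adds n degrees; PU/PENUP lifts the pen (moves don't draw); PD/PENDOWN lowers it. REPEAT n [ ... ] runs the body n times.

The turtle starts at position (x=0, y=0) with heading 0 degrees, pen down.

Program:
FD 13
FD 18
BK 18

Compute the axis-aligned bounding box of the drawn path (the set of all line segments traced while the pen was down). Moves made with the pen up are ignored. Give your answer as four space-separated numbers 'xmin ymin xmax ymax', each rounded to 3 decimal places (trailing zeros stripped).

Answer: 0 0 31 0

Derivation:
Executing turtle program step by step:
Start: pos=(0,0), heading=0, pen down
FD 13: (0,0) -> (13,0) [heading=0, draw]
FD 18: (13,0) -> (31,0) [heading=0, draw]
BK 18: (31,0) -> (13,0) [heading=0, draw]
Final: pos=(13,0), heading=0, 3 segment(s) drawn

Segment endpoints: x in {0, 13, 31}, y in {0}
xmin=0, ymin=0, xmax=31, ymax=0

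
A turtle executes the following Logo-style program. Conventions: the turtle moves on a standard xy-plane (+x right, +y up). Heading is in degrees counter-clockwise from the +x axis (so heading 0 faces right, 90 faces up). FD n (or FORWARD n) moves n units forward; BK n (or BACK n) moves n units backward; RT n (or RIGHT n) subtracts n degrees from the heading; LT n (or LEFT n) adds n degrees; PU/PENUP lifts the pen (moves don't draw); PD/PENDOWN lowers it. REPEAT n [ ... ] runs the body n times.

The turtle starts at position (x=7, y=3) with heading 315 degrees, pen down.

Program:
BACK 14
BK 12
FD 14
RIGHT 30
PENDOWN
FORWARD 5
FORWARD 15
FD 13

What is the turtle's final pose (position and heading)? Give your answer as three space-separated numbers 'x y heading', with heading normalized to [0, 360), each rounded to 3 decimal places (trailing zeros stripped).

Executing turtle program step by step:
Start: pos=(7,3), heading=315, pen down
BK 14: (7,3) -> (-2.899,12.899) [heading=315, draw]
BK 12: (-2.899,12.899) -> (-11.385,21.385) [heading=315, draw]
FD 14: (-11.385,21.385) -> (-1.485,11.485) [heading=315, draw]
RT 30: heading 315 -> 285
PD: pen down
FD 5: (-1.485,11.485) -> (-0.191,6.656) [heading=285, draw]
FD 15: (-0.191,6.656) -> (3.691,-7.833) [heading=285, draw]
FD 13: (3.691,-7.833) -> (7.056,-20.39) [heading=285, draw]
Final: pos=(7.056,-20.39), heading=285, 6 segment(s) drawn

Answer: 7.056 -20.39 285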